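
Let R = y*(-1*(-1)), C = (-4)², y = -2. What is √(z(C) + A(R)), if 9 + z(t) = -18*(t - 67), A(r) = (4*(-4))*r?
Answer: √941 ≈ 30.676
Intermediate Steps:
C = 16
R = -2 (R = -(-2)*(-1) = -2*1 = -2)
A(r) = -16*r
z(t) = 1197 - 18*t (z(t) = -9 - 18*(t - 67) = -9 - 18*(-67 + t) = -9 + (1206 - 18*t) = 1197 - 18*t)
√(z(C) + A(R)) = √((1197 - 18*16) - 16*(-2)) = √((1197 - 288) + 32) = √(909 + 32) = √941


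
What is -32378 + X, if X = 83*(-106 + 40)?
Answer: -37856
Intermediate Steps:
X = -5478 (X = 83*(-66) = -5478)
-32378 + X = -32378 - 5478 = -37856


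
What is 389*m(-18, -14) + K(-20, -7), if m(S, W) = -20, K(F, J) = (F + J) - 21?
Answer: -7828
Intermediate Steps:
K(F, J) = -21 + F + J
389*m(-18, -14) + K(-20, -7) = 389*(-20) + (-21 - 20 - 7) = -7780 - 48 = -7828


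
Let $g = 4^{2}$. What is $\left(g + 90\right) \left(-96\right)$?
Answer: $-10176$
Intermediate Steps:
$g = 16$
$\left(g + 90\right) \left(-96\right) = \left(16 + 90\right) \left(-96\right) = 106 \left(-96\right) = -10176$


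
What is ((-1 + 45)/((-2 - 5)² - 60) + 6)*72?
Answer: 144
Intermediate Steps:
((-1 + 45)/((-2 - 5)² - 60) + 6)*72 = (44/((-7)² - 60) + 6)*72 = (44/(49 - 60) + 6)*72 = (44/(-11) + 6)*72 = (44*(-1/11) + 6)*72 = (-4 + 6)*72 = 2*72 = 144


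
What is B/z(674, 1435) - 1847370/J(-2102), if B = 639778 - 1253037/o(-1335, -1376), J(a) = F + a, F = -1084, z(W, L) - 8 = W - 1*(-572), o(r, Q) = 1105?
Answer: 267122814131/245263590 ≈ 1089.1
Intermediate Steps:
z(W, L) = 580 + W (z(W, L) = 8 + (W - 1*(-572)) = 8 + (W + 572) = 8 + (572 + W) = 580 + W)
J(a) = -1084 + a
B = 705701653/1105 (B = 639778 - 1253037/1105 = 705701653/1105 ≈ 6.3864e+5)
B/z(674, 1435) - 1847370/J(-2102) = 705701653/(1105*(580 + 674)) - 1847370/(-1084 - 2102) = (705701653/1105)/1254 - 1847370/(-3186) = (705701653/1105)*(1/1254) - 1847370*(-1/3186) = 705701653/1385670 + 307895/531 = 267122814131/245263590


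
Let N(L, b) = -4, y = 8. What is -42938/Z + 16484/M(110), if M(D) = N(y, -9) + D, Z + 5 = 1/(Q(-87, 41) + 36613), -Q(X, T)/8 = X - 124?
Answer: 44370248941/5074856 ≈ 8743.2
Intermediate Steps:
Q(X, T) = 992 - 8*X (Q(X, T) = -8*(X - 124) = -8*(-124 + X) = 992 - 8*X)
Z = -191504/38301 (Z = -5 + 1/((992 - 8*(-87)) + 36613) = -5 + 1/((992 + 696) + 36613) = -5 + 1/(1688 + 36613) = -5 + 1/38301 = -191504/38301 ≈ -5.0000)
M(D) = -4 + D
-42938/Z + 16484/M(110) = -42938/(-191504/38301) + 16484/(-4 + 110) = -42938*(-38301/191504) + 16484/106 = 822284169/95752 + 16484*(1/106) = 822284169/95752 + 8242/53 = 44370248941/5074856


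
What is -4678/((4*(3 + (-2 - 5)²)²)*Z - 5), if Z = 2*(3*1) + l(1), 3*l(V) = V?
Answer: -14034/205489 ≈ -0.068296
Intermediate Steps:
l(V) = V/3
Z = 19/3 (Z = 2*(3*1) + (⅓)*1 = 2*3 + ⅓ = 6 + ⅓ = 19/3 ≈ 6.3333)
-4678/((4*(3 + (-2 - 5)²)²)*Z - 5) = -4678/((4*(3 + (-2 - 5)²)²)*(19/3) - 5) = -4678/((4*(3 + (-7)²)²)*(19/3) - 5) = -4678/((4*(3 + 49)²)*(19/3) - 5) = -4678/((4*52²)*(19/3) - 5) = -4678/((4*2704)*(19/3) - 5) = -4678/(10816*(19/3) - 5) = -4678/(205504/3 - 5) = -4678/205489/3 = -4678*3/205489 = -14034/205489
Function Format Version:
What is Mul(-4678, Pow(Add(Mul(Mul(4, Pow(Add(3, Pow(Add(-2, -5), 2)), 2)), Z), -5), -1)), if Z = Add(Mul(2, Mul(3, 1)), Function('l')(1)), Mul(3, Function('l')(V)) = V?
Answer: Rational(-14034, 205489) ≈ -0.068296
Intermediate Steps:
Function('l')(V) = Mul(Rational(1, 3), V)
Z = Rational(19, 3) (Z = Add(Mul(2, Mul(3, 1)), Mul(Rational(1, 3), 1)) = Add(Mul(2, 3), Rational(1, 3)) = Add(6, Rational(1, 3)) = Rational(19, 3) ≈ 6.3333)
Mul(-4678, Pow(Add(Mul(Mul(4, Pow(Add(3, Pow(Add(-2, -5), 2)), 2)), Z), -5), -1)) = Mul(-4678, Pow(Add(Mul(Mul(4, Pow(Add(3, Pow(Add(-2, -5), 2)), 2)), Rational(19, 3)), -5), -1)) = Mul(-4678, Pow(Add(Mul(Mul(4, Pow(Add(3, Pow(-7, 2)), 2)), Rational(19, 3)), -5), -1)) = Mul(-4678, Pow(Add(Mul(Mul(4, Pow(Add(3, 49), 2)), Rational(19, 3)), -5), -1)) = Mul(-4678, Pow(Add(Mul(Mul(4, Pow(52, 2)), Rational(19, 3)), -5), -1)) = Mul(-4678, Pow(Add(Mul(Mul(4, 2704), Rational(19, 3)), -5), -1)) = Mul(-4678, Pow(Add(Mul(10816, Rational(19, 3)), -5), -1)) = Mul(-4678, Pow(Add(Rational(205504, 3), -5), -1)) = Mul(-4678, Pow(Rational(205489, 3), -1)) = Mul(-4678, Rational(3, 205489)) = Rational(-14034, 205489)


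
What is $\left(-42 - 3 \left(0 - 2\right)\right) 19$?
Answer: $-684$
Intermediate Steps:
$\left(-42 - 3 \left(0 - 2\right)\right) 19 = \left(-42 - -6\right) 19 = \left(-42 + 6\right) 19 = \left(-36\right) 19 = -684$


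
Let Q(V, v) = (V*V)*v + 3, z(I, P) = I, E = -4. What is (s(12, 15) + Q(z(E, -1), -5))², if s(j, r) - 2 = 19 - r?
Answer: 5041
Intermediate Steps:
Q(V, v) = 3 + v*V² (Q(V, v) = V²*v + 3 = v*V² + 3 = 3 + v*V²)
s(j, r) = 21 - r (s(j, r) = 2 + (19 - r) = 21 - r)
(s(12, 15) + Q(z(E, -1), -5))² = ((21 - 1*15) + (3 - 5*(-4)²))² = ((21 - 15) + (3 - 5*16))² = (6 + (3 - 80))² = (6 - 77)² = (-71)² = 5041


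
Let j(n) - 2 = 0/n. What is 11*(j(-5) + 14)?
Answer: 176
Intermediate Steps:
j(n) = 2 (j(n) = 2 + 0/n = 2 + 0 = 2)
11*(j(-5) + 14) = 11*(2 + 14) = 11*16 = 176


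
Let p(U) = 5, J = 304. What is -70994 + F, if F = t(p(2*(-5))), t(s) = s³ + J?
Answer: -70565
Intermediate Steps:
t(s) = 304 + s³ (t(s) = s³ + 304 = 304 + s³)
F = 429 (F = 304 + 5³ = 304 + 125 = 429)
-70994 + F = -70994 + 429 = -70565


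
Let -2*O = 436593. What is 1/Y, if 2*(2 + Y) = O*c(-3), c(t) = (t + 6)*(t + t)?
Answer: 2/3929333 ≈ 5.0899e-7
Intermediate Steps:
O = -436593/2 (O = -½*436593 = -436593/2 ≈ -2.1830e+5)
c(t) = 2*t*(6 + t) (c(t) = (6 + t)*(2*t) = 2*t*(6 + t))
Y = 3929333/2 (Y = -2 + (-436593*(-3)*(6 - 3))/2 = -2 + (-436593*(-3)*3)/2 = -2 + (-436593/2*(-18))/2 = -2 + (½)*3929337 = -2 + 3929337/2 = 3929333/2 ≈ 1.9647e+6)
1/Y = 1/(3929333/2) = 2/3929333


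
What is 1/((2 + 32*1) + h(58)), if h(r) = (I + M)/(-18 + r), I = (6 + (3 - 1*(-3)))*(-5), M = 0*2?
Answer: 2/65 ≈ 0.030769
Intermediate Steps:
M = 0
I = -60 (I = (6 + (3 + 3))*(-5) = (6 + 6)*(-5) = 12*(-5) = -60)
h(r) = -60/(-18 + r) (h(r) = (-60 + 0)/(-18 + r) = -60/(-18 + r))
1/((2 + 32*1) + h(58)) = 1/((2 + 32*1) - 60/(-18 + 58)) = 1/((2 + 32) - 60/40) = 1/(34 - 60*1/40) = 1/(34 - 3/2) = 1/(65/2) = 2/65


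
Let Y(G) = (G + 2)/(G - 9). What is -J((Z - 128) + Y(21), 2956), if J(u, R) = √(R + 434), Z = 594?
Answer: -√3390 ≈ -58.224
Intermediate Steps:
Y(G) = (2 + G)/(-9 + G)
J(u, R) = √(434 + R)
-J((Z - 128) + Y(21), 2956) = -√(434 + 2956) = -√3390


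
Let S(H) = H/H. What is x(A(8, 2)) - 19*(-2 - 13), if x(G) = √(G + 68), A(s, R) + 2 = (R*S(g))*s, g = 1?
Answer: 285 + √82 ≈ 294.06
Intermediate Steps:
S(H) = 1
A(s, R) = -2 + R*s (A(s, R) = -2 + (R*1)*s = -2 + R*s)
x(G) = √(68 + G)
x(A(8, 2)) - 19*(-2 - 13) = √(68 + (-2 + 2*8)) - 19*(-2 - 13) = √(68 + (-2 + 16)) - 19*(-15) = √(68 + 14) + 285 = √82 + 285 = 285 + √82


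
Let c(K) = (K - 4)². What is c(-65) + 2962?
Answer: 7723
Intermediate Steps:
c(K) = (-4 + K)²
c(-65) + 2962 = (-4 - 65)² + 2962 = (-69)² + 2962 = 4761 + 2962 = 7723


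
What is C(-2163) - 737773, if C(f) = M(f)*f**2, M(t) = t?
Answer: -10120482520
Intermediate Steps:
C(f) = f**3 (C(f) = f*f**2 = f**3)
C(-2163) - 737773 = (-2163)**3 - 737773 = -10119744747 - 737773 = -10120482520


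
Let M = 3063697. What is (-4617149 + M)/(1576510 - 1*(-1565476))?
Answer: -776726/1570993 ≈ -0.49442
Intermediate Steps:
(-4617149 + M)/(1576510 - 1*(-1565476)) = (-4617149 + 3063697)/(1576510 - 1*(-1565476)) = -1553452/(1576510 + 1565476) = -1553452/3141986 = -1553452*1/3141986 = -776726/1570993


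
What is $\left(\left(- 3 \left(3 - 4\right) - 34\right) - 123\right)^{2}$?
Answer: $23716$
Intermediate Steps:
$\left(\left(- 3 \left(3 - 4\right) - 34\right) - 123\right)^{2} = \left(\left(\left(-3\right) \left(-1\right) - 34\right) - 123\right)^{2} = \left(\left(3 - 34\right) - 123\right)^{2} = \left(-31 - 123\right)^{2} = \left(-154\right)^{2} = 23716$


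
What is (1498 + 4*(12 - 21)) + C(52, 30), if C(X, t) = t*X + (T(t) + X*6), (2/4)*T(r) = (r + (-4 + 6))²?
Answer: 5382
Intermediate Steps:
T(r) = 2*(2 + r)² (T(r) = 2*(r + (-4 + 6))² = 2*(r + 2)² = 2*(2 + r)²)
C(X, t) = 2*(2 + t)² + 6*X + X*t (C(X, t) = t*X + (2*(2 + t)² + X*6) = X*t + (2*(2 + t)² + 6*X) = 2*(2 + t)² + 6*X + X*t)
(1498 + 4*(12 - 21)) + C(52, 30) = (1498 + 4*(12 - 21)) + (2*(2 + 30)² + 6*52 + 52*30) = (1498 + 4*(-9)) + (2*32² + 312 + 1560) = (1498 - 36) + (2*1024 + 312 + 1560) = 1462 + (2048 + 312 + 1560) = 1462 + 3920 = 5382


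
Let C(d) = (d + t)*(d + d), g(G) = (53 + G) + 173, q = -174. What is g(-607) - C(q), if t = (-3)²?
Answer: -57801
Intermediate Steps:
t = 9
g(G) = 226 + G
C(d) = 2*d*(9 + d) (C(d) = (d + 9)*(d + d) = (9 + d)*(2*d) = 2*d*(9 + d))
g(-607) - C(q) = (226 - 607) - 2*(-174)*(9 - 174) = -381 - 2*(-174)*(-165) = -381 - 1*57420 = -381 - 57420 = -57801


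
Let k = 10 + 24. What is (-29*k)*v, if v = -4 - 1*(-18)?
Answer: -13804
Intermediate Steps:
v = 14 (v = -4 + 18 = 14)
k = 34
(-29*k)*v = -29*34*14 = -986*14 = -13804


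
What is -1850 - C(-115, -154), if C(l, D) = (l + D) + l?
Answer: -1466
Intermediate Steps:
C(l, D) = D + 2*l (C(l, D) = (D + l) + l = D + 2*l)
-1850 - C(-115, -154) = -1850 - (-154 + 2*(-115)) = -1850 - (-154 - 230) = -1850 - 1*(-384) = -1850 + 384 = -1466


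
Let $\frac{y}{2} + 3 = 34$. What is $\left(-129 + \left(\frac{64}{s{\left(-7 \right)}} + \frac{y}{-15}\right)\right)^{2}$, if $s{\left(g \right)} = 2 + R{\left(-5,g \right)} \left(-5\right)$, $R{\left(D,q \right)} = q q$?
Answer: $\frac{26268953929}{1476225} \approx 17795.0$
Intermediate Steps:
$R{\left(D,q \right)} = q^{2}$
$y = 62$ ($y = -6 + 2 \cdot 34 = -6 + 68 = 62$)
$s{\left(g \right)} = 2 - 5 g^{2}$ ($s{\left(g \right)} = 2 + g^{2} \left(-5\right) = 2 - 5 g^{2}$)
$\left(-129 + \left(\frac{64}{s{\left(-7 \right)}} + \frac{y}{-15}\right)\right)^{2} = \left(-129 + \left(\frac{64}{2 - 5 \left(-7\right)^{2}} + \frac{62}{-15}\right)\right)^{2} = \left(-129 + \left(\frac{64}{2 - 245} + 62 \left(- \frac{1}{15}\right)\right)\right)^{2} = \left(-129 - \left(\frac{62}{15} - \frac{64}{2 - 245}\right)\right)^{2} = \left(-129 - \left(\frac{62}{15} - \frac{64}{-243}\right)\right)^{2} = \left(-129 + \left(64 \left(- \frac{1}{243}\right) - \frac{62}{15}\right)\right)^{2} = \left(-129 - \frac{5342}{1215}\right)^{2} = \left(- \frac{162077}{1215}\right)^{2} = \frac{26268953929}{1476225}$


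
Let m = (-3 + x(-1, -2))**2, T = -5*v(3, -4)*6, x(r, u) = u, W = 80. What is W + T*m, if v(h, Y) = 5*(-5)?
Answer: 18830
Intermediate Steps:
v(h, Y) = -25
T = 750 (T = -5*(-25)*6 = 125*6 = 750)
m = 25 (m = (-3 - 2)**2 = (-5)**2 = 25)
W + T*m = 80 + 750*25 = 80 + 18750 = 18830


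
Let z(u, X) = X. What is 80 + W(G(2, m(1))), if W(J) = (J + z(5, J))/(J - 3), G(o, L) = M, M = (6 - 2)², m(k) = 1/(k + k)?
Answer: 1072/13 ≈ 82.462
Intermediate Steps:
m(k) = 1/(2*k)
M = 16 (M = 4² = 16)
G(o, L) = 16
W(J) = 2*J/(-3 + J) (W(J) = (J + J)/(J - 3) = (2*J)/(-3 + J) = 2*J/(-3 + J))
80 + W(G(2, m(1))) = 80 + 2*16/(-3 + 16) = 80 + 2*16/13 = 80 + 2*16*(1/13) = 80 + 32/13 = 1072/13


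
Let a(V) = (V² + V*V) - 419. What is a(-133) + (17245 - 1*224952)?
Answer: -172748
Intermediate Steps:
a(V) = -419 + 2*V² (a(V) = (V² + V²) - 419 = 2*V² - 419 = -419 + 2*V²)
a(-133) + (17245 - 1*224952) = (-419 + 2*(-133)²) + (17245 - 1*224952) = (-419 + 2*17689) + (17245 - 224952) = (-419 + 35378) - 207707 = 34959 - 207707 = -172748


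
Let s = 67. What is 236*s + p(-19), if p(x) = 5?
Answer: 15817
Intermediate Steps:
236*s + p(-19) = 236*67 + 5 = 15812 + 5 = 15817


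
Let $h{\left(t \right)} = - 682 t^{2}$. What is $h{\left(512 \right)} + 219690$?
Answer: $-178562518$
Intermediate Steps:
$h{\left(512 \right)} + 219690 = - 682 \cdot 512^{2} + 219690 = \left(-682\right) 262144 + 219690 = -178782208 + 219690 = -178562518$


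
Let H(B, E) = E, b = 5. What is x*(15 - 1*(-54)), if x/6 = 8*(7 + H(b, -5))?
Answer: 6624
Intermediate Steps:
x = 96 (x = 6*(8*(7 - 5)) = 6*(8*2) = 6*16 = 96)
x*(15 - 1*(-54)) = 96*(15 - 1*(-54)) = 96*(15 + 54) = 96*69 = 6624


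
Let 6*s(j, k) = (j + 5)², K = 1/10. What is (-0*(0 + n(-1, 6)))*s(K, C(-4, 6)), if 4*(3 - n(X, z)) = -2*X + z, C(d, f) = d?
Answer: 0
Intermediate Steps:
K = ⅒ ≈ 0.10000
s(j, k) = (5 + j)²/6 (s(j, k) = (j + 5)²/6 = (5 + j)²/6)
n(X, z) = 3 + X/2 - z/4 (n(X, z) = 3 - (-2*X + z)/4 = 3 - (z - 2*X)/4 = 3 + (X/2 - z/4) = 3 + X/2 - z/4)
(-0*(0 + n(-1, 6)))*s(K, C(-4, 6)) = (-0*(0 + (3 + (½)*(-1) - ¼*6)))*((5 + ⅒)²/6) = (-0*(0 + (3 - ½ - 3/2)))*((51/10)²/6) = (-0*(0 + 1))*((⅙)*(2601/100)) = -0*(867/200) = -18*0*(867/200) = 0*(867/200) = 0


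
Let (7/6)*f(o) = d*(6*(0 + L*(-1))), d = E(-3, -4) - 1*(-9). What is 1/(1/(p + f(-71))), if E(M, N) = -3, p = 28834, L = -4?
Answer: 202702/7 ≈ 28957.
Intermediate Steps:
d = 6 (d = -3 - 1*(-9) = -3 + 9 = 6)
f(o) = 864/7 (f(o) = 6*(6*(6*(0 - 4*(-1))))/7 = 6*(6*(6*(0 + 4)))/7 = 6*(6*(6*4))/7 = 6*(6*24)/7 = (6/7)*144 = 864/7)
1/(1/(p + f(-71))) = 1/(1/(28834 + 864/7)) = 1/(1/(202702/7)) = 1/(7/202702) = 202702/7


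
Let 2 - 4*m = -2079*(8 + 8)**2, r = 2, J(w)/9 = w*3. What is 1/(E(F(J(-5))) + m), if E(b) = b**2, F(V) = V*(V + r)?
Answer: 2/645030163 ≈ 3.1006e-9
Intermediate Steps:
J(w) = 27*w (J(w) = 9*(w*3) = 9*(3*w) = 27*w)
F(V) = V*(2 + V) (F(V) = V*(V + 2) = V*(2 + V))
m = 266113/2 (m = 1/2 - (-2079)*(8 + 8)**2/4 = 1/2 - (-2079)*16**2/4 = 1/2 - (-2079)*256/4 = 1/2 - 1/4*(-532224) = 1/2 + 133056 = 266113/2 ≈ 1.3306e+5)
1/(E(F(J(-5))) + m) = 1/(((27*(-5))*(2 + 27*(-5)))**2 + 266113/2) = 1/((-135*(2 - 135))**2 + 266113/2) = 1/((-135*(-133))**2 + 266113/2) = 1/(17955**2 + 266113/2) = 1/(322382025 + 266113/2) = 1/(645030163/2) = 2/645030163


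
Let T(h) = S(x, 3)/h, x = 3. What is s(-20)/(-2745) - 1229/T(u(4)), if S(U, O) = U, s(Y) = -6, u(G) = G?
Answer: -1499378/915 ≈ -1638.7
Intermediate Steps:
T(h) = 3/h
s(-20)/(-2745) - 1229/T(u(4)) = -6/(-2745) - 1229/(3/4) = -6*(-1/2745) - 1229/(3*(¼)) = 2/915 - 1229/¾ = 2/915 - 1229*4/3 = 2/915 - 4916/3 = -1499378/915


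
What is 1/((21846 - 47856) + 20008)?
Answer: -1/6002 ≈ -0.00016661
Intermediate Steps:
1/((21846 - 47856) + 20008) = 1/(-26010 + 20008) = 1/(-6002) = -1/6002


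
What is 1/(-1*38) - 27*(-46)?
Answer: 47195/38 ≈ 1242.0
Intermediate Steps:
1/(-1*38) - 27*(-46) = 1/(-38) + 1242 = -1/38 + 1242 = 47195/38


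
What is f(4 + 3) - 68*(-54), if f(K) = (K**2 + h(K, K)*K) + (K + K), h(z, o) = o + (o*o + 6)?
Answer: 4169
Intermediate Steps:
h(z, o) = 6 + o + o**2 (h(z, o) = o + (o**2 + 6) = o + (6 + o**2) = 6 + o + o**2)
f(K) = K**2 + 2*K + K*(6 + K + K**2) (f(K) = (K**2 + (6 + K + K**2)*K) + (K + K) = (K**2 + K*(6 + K + K**2)) + 2*K = K**2 + 2*K + K*(6 + K + K**2))
f(4 + 3) - 68*(-54) = (4 + 3)*(8 + (4 + 3)**2 + 2*(4 + 3)) - 68*(-54) = 7*(8 + 7**2 + 2*7) + 3672 = 7*(8 + 49 + 14) + 3672 = 7*71 + 3672 = 497 + 3672 = 4169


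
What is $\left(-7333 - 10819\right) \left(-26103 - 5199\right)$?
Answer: $568193904$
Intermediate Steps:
$\left(-7333 - 10819\right) \left(-26103 - 5199\right) = \left(-18152\right) \left(-31302\right) = 568193904$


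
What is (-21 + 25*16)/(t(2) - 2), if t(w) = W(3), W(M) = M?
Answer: 379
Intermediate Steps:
t(w) = 3
(-21 + 25*16)/(t(2) - 2) = (-21 + 25*16)/(3 - 2) = (-21 + 400)/1 = 1*379 = 379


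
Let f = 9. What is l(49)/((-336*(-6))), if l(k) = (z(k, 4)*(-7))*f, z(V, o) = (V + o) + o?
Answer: -57/32 ≈ -1.7813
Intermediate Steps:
z(V, o) = V + 2*o
l(k) = -504 - 63*k (l(k) = ((k + 2*4)*(-7))*9 = ((k + 8)*(-7))*9 = ((8 + k)*(-7))*9 = (-56 - 7*k)*9 = -504 - 63*k)
l(49)/((-336*(-6))) = (-504 - 63*49)/((-336*(-6))) = (-504 - 3087)/((-7*(-288))) = -3591/2016 = -3591*1/2016 = -57/32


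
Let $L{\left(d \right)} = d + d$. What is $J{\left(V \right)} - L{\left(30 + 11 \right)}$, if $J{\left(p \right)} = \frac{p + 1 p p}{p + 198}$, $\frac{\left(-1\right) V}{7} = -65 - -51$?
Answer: $- \frac{7285}{148} \approx -49.223$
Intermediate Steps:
$L{\left(d \right)} = 2 d$
$V = 98$ ($V = - 7 \left(-65 - -51\right) = - 7 \left(-65 + 51\right) = \left(-7\right) \left(-14\right) = 98$)
$J{\left(p \right)} = \frac{p + p^{2}}{198 + p}$ ($J{\left(p \right)} = \frac{p + p p}{198 + p} = \frac{p + p^{2}}{198 + p}$)
$J{\left(V \right)} - L{\left(30 + 11 \right)} = \frac{98 \left(1 + 98\right)}{198 + 98} - 2 \left(30 + 11\right) = 98 \cdot \frac{1}{296} \cdot 99 - 2 \cdot 41 = 98 \cdot \frac{1}{296} \cdot 99 - 82 = \frac{4851}{148} - 82 = - \frac{7285}{148}$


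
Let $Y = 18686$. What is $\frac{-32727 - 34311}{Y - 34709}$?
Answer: $\frac{22346}{5341} \approx 4.1839$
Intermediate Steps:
$\frac{-32727 - 34311}{Y - 34709} = \frac{-32727 - 34311}{18686 - 34709} = - \frac{67038}{-16023} = \left(-67038\right) \left(- \frac{1}{16023}\right) = \frac{22346}{5341}$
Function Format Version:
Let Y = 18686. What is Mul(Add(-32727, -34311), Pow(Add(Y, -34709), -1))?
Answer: Rational(22346, 5341) ≈ 4.1839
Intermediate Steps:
Mul(Add(-32727, -34311), Pow(Add(Y, -34709), -1)) = Mul(Add(-32727, -34311), Pow(Add(18686, -34709), -1)) = Mul(-67038, Pow(-16023, -1)) = Mul(-67038, Rational(-1, 16023)) = Rational(22346, 5341)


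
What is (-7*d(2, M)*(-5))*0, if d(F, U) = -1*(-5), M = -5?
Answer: 0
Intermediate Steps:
d(F, U) = 5
(-7*d(2, M)*(-5))*0 = (-7*5*(-5))*0 = -35*(-5)*0 = 175*0 = 0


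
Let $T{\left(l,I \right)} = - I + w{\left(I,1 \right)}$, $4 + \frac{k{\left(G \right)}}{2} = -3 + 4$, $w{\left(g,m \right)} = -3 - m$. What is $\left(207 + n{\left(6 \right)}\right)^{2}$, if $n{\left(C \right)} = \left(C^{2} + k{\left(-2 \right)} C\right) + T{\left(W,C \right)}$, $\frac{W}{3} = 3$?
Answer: $38809$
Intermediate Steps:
$W = 9$ ($W = 3 \cdot 3 = 9$)
$k{\left(G \right)} = -6$ ($k{\left(G \right)} = -8 + 2 \left(-3 + 4\right) = -8 + 2 \cdot 1 = -8 + 2 = -6$)
$T{\left(l,I \right)} = -4 - I$ ($T{\left(l,I \right)} = - I - 4 = -4 - I$)
$n{\left(C \right)} = -4 + C^{2} - 7 C$ ($n{\left(C \right)} = \left(C^{2} - 6 C\right) - \left(4 + C\right) = -4 + C^{2} - 7 C$)
$\left(207 + n{\left(6 \right)}\right)^{2} = \left(207 - \left(46 - 36\right)\right)^{2} = \left(207 - 10\right)^{2} = 197^{2} = 38809$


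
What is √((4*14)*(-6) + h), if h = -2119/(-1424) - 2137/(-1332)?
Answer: I*√519839938109/39516 ≈ 18.246*I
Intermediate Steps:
h = 1466399/474192 (h = -2119*(-1/1424) - 2137*(-1/1332) = 2119/1424 + 2137/1332 = 1466399/474192 ≈ 3.0924)
√((4*14)*(-6) + h) = √((4*14)*(-6) + 1466399/474192) = √(56*(-6) + 1466399/474192) = √(-336 + 1466399/474192) = √(-157862113/474192) = I*√519839938109/39516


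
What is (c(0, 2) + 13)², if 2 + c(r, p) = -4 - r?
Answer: 49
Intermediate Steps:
c(r, p) = -6 - r (c(r, p) = -2 + (-4 - r) = -6 - r)
(c(0, 2) + 13)² = ((-6 - 1*0) + 13)² = ((-6 + 0) + 13)² = (-6 + 13)² = 7² = 49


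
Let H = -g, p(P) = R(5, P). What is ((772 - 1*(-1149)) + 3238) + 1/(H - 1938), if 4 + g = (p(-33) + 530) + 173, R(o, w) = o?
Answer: 13630077/2642 ≈ 5159.0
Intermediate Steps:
p(P) = 5
g = 704 (g = -4 + ((5 + 530) + 173) = -4 + (535 + 173) = -4 + 708 = 704)
H = -704 (H = -1*704 = -704)
((772 - 1*(-1149)) + 3238) + 1/(H - 1938) = ((772 - 1*(-1149)) + 3238) + 1/(-704 - 1938) = ((772 + 1149) + 3238) + 1/(-2642) = (1921 + 3238) - 1/2642 = 5159 - 1/2642 = 13630077/2642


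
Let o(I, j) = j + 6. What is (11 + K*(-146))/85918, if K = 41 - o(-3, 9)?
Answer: -3785/85918 ≈ -0.044054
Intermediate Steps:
o(I, j) = 6 + j
K = 26 (K = 41 - (6 + 9) = 41 - 1*15 = 41 - 15 = 26)
(11 + K*(-146))/85918 = (11 + 26*(-146))/85918 = (11 - 3796)*(1/85918) = -3785*1/85918 = -3785/85918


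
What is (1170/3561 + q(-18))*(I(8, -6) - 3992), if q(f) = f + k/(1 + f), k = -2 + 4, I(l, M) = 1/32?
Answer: 22927696869/322864 ≈ 71014.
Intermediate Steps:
I(l, M) = 1/32
k = 2
q(f) = f + 2/(1 + f)
(1170/3561 + q(-18))*(I(8, -6) - 3992) = (1170/3561 + (2 - 18 + (-18)²)/(1 - 18))*(1/32 - 3992) = (1170*(1/3561) + (2 - 18 + 324)/(-17))*(-127743/32) = (390/1187 - 1/17*308)*(-127743/32) = (390/1187 - 308/17)*(-127743/32) = -358966/20179*(-127743/32) = 22927696869/322864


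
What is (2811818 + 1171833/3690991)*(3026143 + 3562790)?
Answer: 1590292013330964801/85837 ≈ 1.8527e+13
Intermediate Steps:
(2811818 + 1171833/3690991)*(3026143 + 3562790) = (2811818 + 1171833*(1/3690991))*6588933 = (2811818 + 1171833/3690991)*6588933 = (10378396103471/3690991)*6588933 = 1590292013330964801/85837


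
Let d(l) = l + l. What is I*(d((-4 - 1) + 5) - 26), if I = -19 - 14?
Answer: 858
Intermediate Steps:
I = -33
d(l) = 2*l
I*(d((-4 - 1) + 5) - 26) = -33*(2*((-4 - 1) + 5) - 26) = -33*(2*(-5 + 5) - 26) = -33*(2*0 - 26) = -33*(0 - 26) = -33*(-26) = 858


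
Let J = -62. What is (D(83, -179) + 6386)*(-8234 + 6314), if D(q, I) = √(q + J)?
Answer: -12261120 - 1920*√21 ≈ -1.2270e+7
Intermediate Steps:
D(q, I) = √(-62 + q) (D(q, I) = √(q - 62) = √(-62 + q))
(D(83, -179) + 6386)*(-8234 + 6314) = (√(-62 + 83) + 6386)*(-8234 + 6314) = (√21 + 6386)*(-1920) = (6386 + √21)*(-1920) = -12261120 - 1920*√21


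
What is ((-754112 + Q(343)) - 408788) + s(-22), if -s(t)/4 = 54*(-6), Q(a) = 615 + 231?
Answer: -1160758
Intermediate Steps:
Q(a) = 846
s(t) = 1296 (s(t) = -216*(-6) = -4*(-324) = 1296)
((-754112 + Q(343)) - 408788) + s(-22) = ((-754112 + 846) - 408788) + 1296 = (-753266 - 408788) + 1296 = -1162054 + 1296 = -1160758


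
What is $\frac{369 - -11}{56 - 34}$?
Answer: $\frac{190}{11} \approx 17.273$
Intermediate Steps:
$\frac{369 - -11}{56 - 34} = \frac{369 + \left(-207 + 218\right)}{22} = \left(369 + 11\right) \frac{1}{22} = 380 \cdot \frac{1}{22} = \frac{190}{11}$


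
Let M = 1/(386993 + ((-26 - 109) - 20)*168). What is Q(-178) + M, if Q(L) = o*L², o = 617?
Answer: 7056280303685/360953 ≈ 1.9549e+7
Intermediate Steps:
Q(L) = 617*L²
M = 1/360953 (M = 1/(386993 + (-135 - 20)*168) = 1/(386993 - 155*168) = 1/(386993 - 26040) = 1/360953 ≈ 2.7704e-6)
Q(-178) + M = 617*(-178)² + 1/360953 = 617*31684 + 1/360953 = 19549028 + 1/360953 = 7056280303685/360953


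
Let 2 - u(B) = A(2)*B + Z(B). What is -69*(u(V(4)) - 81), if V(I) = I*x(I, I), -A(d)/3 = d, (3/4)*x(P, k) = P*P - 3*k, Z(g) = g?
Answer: -1909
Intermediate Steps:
x(P, k) = -4*k + 4*P**2/3 (x(P, k) = 4*(P*P - 3*k)/3 = 4*(P**2 - 3*k)/3 = -4*k + 4*P**2/3)
A(d) = -3*d
V(I) = I*(-4*I + 4*I**2/3)
u(B) = 2 + 5*B (u(B) = 2 - ((-3*2)*B + B) = 2 - (-6*B + B) = 2 - (-5)*B = 2 + 5*B)
-69*(u(V(4)) - 81) = -69*((2 + 5*((4/3)*4**2*(-3 + 4))) - 81) = -69*((2 + 5*((4/3)*16*1)) - 81) = -69*((2 + 5*(64/3)) - 81) = -69*((2 + 320/3) - 81) = -69*(326/3 - 81) = -69*83/3 = -1909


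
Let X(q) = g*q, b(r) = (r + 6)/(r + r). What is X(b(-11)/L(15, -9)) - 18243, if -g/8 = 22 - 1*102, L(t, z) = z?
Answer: -1807657/99 ≈ -18259.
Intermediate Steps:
b(r) = (6 + r)/(2*r) (b(r) = (6 + r)/((2*r)) = (6 + r)*(1/(2*r)) = (6 + r)/(2*r))
g = 640 (g = -8*(22 - 1*102) = -8*(22 - 102) = -8*(-80) = 640)
X(q) = 640*q
X(b(-11)/L(15, -9)) - 18243 = 640*(((½)*(6 - 11)/(-11))/(-9)) - 18243 = 640*(((½)*(-1/11)*(-5))*(-⅑)) - 18243 = 640*((5/22)*(-⅑)) - 18243 = 640*(-5/198) - 18243 = -1600/99 - 18243 = -1807657/99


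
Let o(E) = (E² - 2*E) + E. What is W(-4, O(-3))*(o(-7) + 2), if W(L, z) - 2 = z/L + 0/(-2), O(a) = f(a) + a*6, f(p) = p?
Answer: 841/2 ≈ 420.50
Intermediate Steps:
o(E) = E² - E
O(a) = 7*a (O(a) = a + a*6 = a + 6*a = 7*a)
W(L, z) = 2 + z/L (W(L, z) = 2 + (z/L + 0/(-2)) = 2 + (z/L + 0*(-½)) = 2 + (z/L + 0) = 2 + z/L)
W(-4, O(-3))*(o(-7) + 2) = (2 + (7*(-3))/(-4))*(-7*(-1 - 7) + 2) = (2 - 21*(-¼))*(-7*(-8) + 2) = (2 + 21/4)*(56 + 2) = (29/4)*58 = 841/2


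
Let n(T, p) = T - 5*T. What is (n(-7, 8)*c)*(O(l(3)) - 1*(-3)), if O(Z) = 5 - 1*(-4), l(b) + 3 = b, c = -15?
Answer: -5040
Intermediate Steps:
l(b) = -3 + b
O(Z) = 9 (O(Z) = 5 + 4 = 9)
n(T, p) = -4*T
(n(-7, 8)*c)*(O(l(3)) - 1*(-3)) = (-4*(-7)*(-15))*(9 - 1*(-3)) = (28*(-15))*(9 + 3) = -420*12 = -5040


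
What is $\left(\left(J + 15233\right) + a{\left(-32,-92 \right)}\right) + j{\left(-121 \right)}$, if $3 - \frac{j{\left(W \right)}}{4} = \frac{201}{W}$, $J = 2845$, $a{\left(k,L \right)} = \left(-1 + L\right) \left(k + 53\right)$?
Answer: $\frac{1953381}{121} \approx 16144.0$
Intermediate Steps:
$a{\left(k,L \right)} = \left(-1 + L\right) \left(53 + k\right)$
$j{\left(W \right)} = 12 - \frac{804}{W}$ ($j{\left(W \right)} = 12 - 4 \frac{201}{W} = 12 - \frac{804}{W}$)
$\left(\left(J + 15233\right) + a{\left(-32,-92 \right)}\right) + j{\left(-121 \right)} = \left(\left(2845 + 15233\right) - 1953\right) + \left(12 - \frac{804}{-121}\right) = \left(18078 + \left(-53 + 32 - 4876 + 2944\right)\right) + \left(12 - - \frac{804}{121}\right) = \left(18078 - 1953\right) + \left(12 + \frac{804}{121}\right) = 16125 + \frac{2256}{121} = \frac{1953381}{121}$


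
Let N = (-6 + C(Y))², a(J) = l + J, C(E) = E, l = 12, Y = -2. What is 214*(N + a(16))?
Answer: 19688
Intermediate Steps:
a(J) = 12 + J
N = 64 (N = (-6 - 2)² = (-8)² = 64)
214*(N + a(16)) = 214*(64 + (12 + 16)) = 214*(64 + 28) = 214*92 = 19688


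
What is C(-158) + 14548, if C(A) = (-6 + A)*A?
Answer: 40460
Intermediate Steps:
C(A) = A*(-6 + A)
C(-158) + 14548 = -158*(-6 - 158) + 14548 = -158*(-164) + 14548 = 25912 + 14548 = 40460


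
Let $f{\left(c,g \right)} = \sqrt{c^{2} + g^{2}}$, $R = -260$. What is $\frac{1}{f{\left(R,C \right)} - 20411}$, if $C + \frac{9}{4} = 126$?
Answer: $- \frac{326576}{6664416111} - \frac{20 \sqrt{53065}}{6664416111} \approx -4.9694 \cdot 10^{-5}$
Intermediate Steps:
$C = \frac{495}{4}$ ($C = - \frac{9}{4} + 126 = \frac{495}{4} \approx 123.75$)
$\frac{1}{f{\left(R,C \right)} - 20411} = \frac{1}{\sqrt{\left(-260\right)^{2} + \left(\frac{495}{4}\right)^{2}} - 20411} = \frac{1}{\sqrt{67600 + \frac{245025}{16}} - 20411} = \frac{1}{\sqrt{\frac{1326625}{16}} - 20411} = \frac{1}{\frac{5 \sqrt{53065}}{4} - 20411} = \frac{1}{-20411 + \frac{5 \sqrt{53065}}{4}}$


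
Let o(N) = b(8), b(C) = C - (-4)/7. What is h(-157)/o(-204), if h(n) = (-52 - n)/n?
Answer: -49/628 ≈ -0.078025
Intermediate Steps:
h(n) = (-52 - n)/n
b(C) = 4/7 + C (b(C) = C - (-4)/7 = C - 1*(-4/7) = C + 4/7 = 4/7 + C)
o(N) = 60/7 (o(N) = 4/7 + 8 = 60/7)
h(-157)/o(-204) = ((-52 - 1*(-157))/(-157))/(60/7) = -(-52 + 157)/157*(7/60) = -1/157*105*(7/60) = -105/157*7/60 = -49/628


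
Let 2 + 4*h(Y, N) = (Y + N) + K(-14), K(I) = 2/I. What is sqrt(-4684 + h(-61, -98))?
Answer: I*sqrt(231490)/7 ≈ 68.733*I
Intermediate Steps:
h(Y, N) = -15/28 + N/4 + Y/4 (h(Y, N) = -1/2 + ((Y + N) + 2/(-14))/4 = -1/2 + ((N + Y) + 2*(-1/14))/4 = -1/2 + ((N + Y) - 1/7)/4 = -1/2 + (-1/7 + N + Y)/4 = -1/2 + (-1/28 + N/4 + Y/4) = -15/28 + N/4 + Y/4)
sqrt(-4684 + h(-61, -98)) = sqrt(-4684 + (-15/28 + (1/4)*(-98) + (1/4)*(-61))) = sqrt(-4684 + (-15/28 - 49/2 - 61/4)) = sqrt(-4684 - 282/7) = sqrt(-33070/7) = I*sqrt(231490)/7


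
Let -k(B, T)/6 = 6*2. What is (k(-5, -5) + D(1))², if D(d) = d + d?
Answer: 4900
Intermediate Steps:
D(d) = 2*d
k(B, T) = -72 (k(B, T) = -36*2 = -6*12 = -72)
(k(-5, -5) + D(1))² = (-72 + 2*1)² = (-72 + 2)² = (-70)² = 4900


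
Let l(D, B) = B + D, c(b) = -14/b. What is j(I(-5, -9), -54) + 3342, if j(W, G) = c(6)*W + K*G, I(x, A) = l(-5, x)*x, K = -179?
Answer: 38674/3 ≈ 12891.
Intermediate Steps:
I(x, A) = x*(-5 + x) (I(x, A) = (x - 5)*x = (-5 + x)*x = x*(-5 + x))
j(W, G) = -179*G - 7*W/3 (j(W, G) = (-14/6)*W - 179*G = (-14*⅙)*W - 179*G = -7*W/3 - 179*G = -179*G - 7*W/3)
j(I(-5, -9), -54) + 3342 = (-179*(-54) - (-35)*(-5 - 5)/3) + 3342 = (9666 - (-35)*(-10)/3) + 3342 = (9666 - 7/3*50) + 3342 = (9666 - 350/3) + 3342 = 28648/3 + 3342 = 38674/3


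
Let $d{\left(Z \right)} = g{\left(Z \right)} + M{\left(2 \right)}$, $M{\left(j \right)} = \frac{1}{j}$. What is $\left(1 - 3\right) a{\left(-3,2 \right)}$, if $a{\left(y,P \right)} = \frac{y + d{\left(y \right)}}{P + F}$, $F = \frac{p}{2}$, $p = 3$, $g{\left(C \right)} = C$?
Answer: $\frac{22}{7} \approx 3.1429$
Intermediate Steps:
$F = \frac{3}{2} \approx 1.5$
$d{\left(Z \right)} = \frac{1}{2} + Z$ ($d{\left(Z \right)} = Z + \frac{1}{2} = \frac{1}{2} + Z$)
$a{\left(y,P \right)} = \frac{\frac{1}{2} + 2 y}{\frac{3}{2} + P}$ ($a{\left(y,P \right)} = \frac{y + \left(\frac{1}{2} + y\right)}{P + \frac{3}{2}} = \frac{\frac{1}{2} + 2 y}{\frac{3}{2} + P}$)
$\left(1 - 3\right) a{\left(-3,2 \right)} = \left(1 - 3\right) \frac{1 + 4 \left(-3\right)}{3 + 2 \cdot 2} = - 2 \frac{1 - 12}{3 + 4} = - 2 \cdot \frac{1}{7} \left(-11\right) = \left(-2\right) \left(- \frac{11}{7}\right) = \frac{22}{7}$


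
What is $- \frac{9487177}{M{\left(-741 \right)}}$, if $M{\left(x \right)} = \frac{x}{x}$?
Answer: $-9487177$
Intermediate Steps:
$M{\left(x \right)} = 1$
$- \frac{9487177}{M{\left(-741 \right)}} = - \frac{9487177}{1} = \left(-9487177\right) 1 = -9487177$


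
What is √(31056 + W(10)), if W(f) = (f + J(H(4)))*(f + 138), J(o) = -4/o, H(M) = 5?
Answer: 2*√202610/5 ≈ 180.05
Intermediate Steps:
W(f) = (138 + f)*(-⅘ + f) (W(f) = (f - 4/5)*(f + 138) = (f - 4*⅕)*(138 + f) = (f - ⅘)*(138 + f) = (-⅘ + f)*(138 + f) = (138 + f)*(-⅘ + f))
√(31056 + W(10)) = √(31056 + (-552/5 + 10² + (686/5)*10)) = √(31056 + (-552/5 + 100 + 1372)) = √(31056 + 6808/5) = √(162088/5) = 2*√202610/5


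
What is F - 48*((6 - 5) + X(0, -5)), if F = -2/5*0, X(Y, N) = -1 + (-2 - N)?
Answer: -144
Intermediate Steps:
X(Y, N) = -3 - N
F = 0 (F = -2/5*0 = -2*⅕*0 = -⅖*0 = 0)
F - 48*((6 - 5) + X(0, -5)) = 0 - 48*((6 - 5) + (-3 - 1*(-5))) = 0 - 48*(1 + (-3 + 5)) = 0 - 48*(1 + 2) = 0 - 48*3 = 0 - 144 = -144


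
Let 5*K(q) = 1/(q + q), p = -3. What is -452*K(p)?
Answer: 226/15 ≈ 15.067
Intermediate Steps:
K(q) = 1/(10*q) (K(q) = 1/(5*(q + q)) = 1/(5*((2*q))) = (1/(2*q))/5 = 1/(10*q))
-452*K(p) = -226/(5*(-3)) = -226*(-1)/(5*3) = -452*(-1/30) = 226/15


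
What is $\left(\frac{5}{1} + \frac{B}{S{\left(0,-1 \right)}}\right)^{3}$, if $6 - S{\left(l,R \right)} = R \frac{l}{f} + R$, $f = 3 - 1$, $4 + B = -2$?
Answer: $\frac{24389}{343} \approx 71.105$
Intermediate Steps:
$B = -6$ ($B = -4 - 2 = -6$)
$f = 2$
$S{\left(l,R \right)} = 6 - R - \frac{R l}{2}$ ($S{\left(l,R \right)} = 6 - \left(R \frac{l}{2} + R\right) = 6 - \left(\frac{R l}{2} + R\right) = 6 - \left(R + \frac{R l}{2}\right) = 6 - R - \frac{R l}{2}$)
$\left(\frac{5}{1} + \frac{B}{S{\left(0,-1 \right)}}\right)^{3} = \left(\frac{5}{1} - \frac{6}{6 - -1 - \left(- \frac{1}{2}\right) 0}\right)^{3} = \left(5 \cdot 1 - \frac{6}{6 + 1 + 0}\right)^{3} = \left(5 - \frac{6}{7}\right)^{3} = \left(\frac{29}{7}\right)^{3} = \frac{24389}{343}$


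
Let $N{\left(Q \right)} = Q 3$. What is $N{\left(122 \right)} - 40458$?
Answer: $-40092$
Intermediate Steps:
$N{\left(Q \right)} = 3 Q$
$N{\left(122 \right)} - 40458 = 3 \cdot 122 - 40458 = 366 - 40458 = -40092$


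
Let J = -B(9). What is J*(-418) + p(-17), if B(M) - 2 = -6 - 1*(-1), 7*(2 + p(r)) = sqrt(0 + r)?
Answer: -1256 + I*sqrt(17)/7 ≈ -1256.0 + 0.58902*I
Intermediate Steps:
p(r) = -2 + sqrt(r)/7 (p(r) = -2 + sqrt(0 + r)/7 = -2 + sqrt(r)/7)
B(M) = -3 (B(M) = 2 + (-6 - 1*(-1)) = 2 + (-6 + 1) = 2 - 5 = -3)
J = 3 (J = -1*(-3) = 3)
J*(-418) + p(-17) = 3*(-418) + (-2 + sqrt(-17)/7) = -1254 + (-2 + (I*sqrt(17))/7) = -1254 + (-2 + I*sqrt(17)/7) = -1256 + I*sqrt(17)/7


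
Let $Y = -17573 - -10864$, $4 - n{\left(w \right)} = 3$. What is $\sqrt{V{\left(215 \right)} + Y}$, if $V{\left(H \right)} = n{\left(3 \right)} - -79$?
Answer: $i \sqrt{6629} \approx 81.419 i$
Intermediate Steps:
$n{\left(w \right)} = 1$ ($n{\left(w \right)} = 4 - 3 = 1$)
$Y = -6709$ ($Y = -17573 + 10864 = -6709$)
$V{\left(H \right)} = 80$ ($V{\left(H \right)} = 1 - -79 = 1 + 79 = 80$)
$\sqrt{V{\left(215 \right)} + Y} = \sqrt{80 - 6709} = \sqrt{-6629} = i \sqrt{6629}$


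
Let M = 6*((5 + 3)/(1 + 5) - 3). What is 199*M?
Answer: -1990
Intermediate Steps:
M = -10 (M = 6*(8/6 - 3) = 6*(8*(⅙) - 3) = 6*(4/3 - 3) = 6*(-5/3) = -10)
199*M = 199*(-10) = -1990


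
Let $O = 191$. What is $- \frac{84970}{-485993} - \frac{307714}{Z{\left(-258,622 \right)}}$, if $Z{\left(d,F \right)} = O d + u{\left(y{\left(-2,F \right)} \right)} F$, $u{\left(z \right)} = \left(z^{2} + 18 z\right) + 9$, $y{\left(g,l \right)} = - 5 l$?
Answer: $\frac{254035784630599}{1453406525139640} \approx 0.17479$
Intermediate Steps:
$u{\left(z \right)} = 9 + z^{2} + 18 z$
$Z{\left(d,F \right)} = 191 d + F \left(9 - 90 F + 25 F^{2}\right)$ ($Z{\left(d,F \right)} = 191 d + \left(9 + \left(- 5 F\right)^{2} + 18 \left(- 5 F\right)\right) F = 191 d + \left(9 + 25 F^{2} - 90 F\right) F = 191 d + \left(9 - 90 F + 25 F^{2}\right) F = 191 d + F \left(9 - 90 F + 25 F^{2}\right)$)
$- \frac{84970}{-485993} - \frac{307714}{Z{\left(-258,622 \right)}} = - \frac{84970}{-485993} - \frac{307714}{191 \left(-258\right) + 622 \left(9 - 55980 + 25 \cdot 622^{2}\right)} = \left(-84970\right) \left(- \frac{1}{485993}\right) - \frac{307714}{-49278 + 622 \left(9 - 55980 + 25 \cdot 386884\right)} = \frac{84970}{485993} - \frac{307714}{-49278 + 622 \left(9 - 55980 + 9672100\right)} = \frac{84970}{485993} - \frac{307714}{-49278 + 622 \cdot 9616129} = \frac{84970}{485993} - \frac{307714}{-49278 + 5981232238} = \frac{84970}{485993} - \frac{307714}{5981182960} = \frac{84970}{485993} - \frac{153857}{2990591480} = \frac{254035784630599}{1453406525139640}$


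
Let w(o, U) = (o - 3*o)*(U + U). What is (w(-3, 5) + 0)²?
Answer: 3600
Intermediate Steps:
w(o, U) = -4*U*o (w(o, U) = (-2*o)*(2*U) = -4*U*o)
(w(-3, 5) + 0)² = (-4*5*(-3) + 0)² = (60 + 0)² = 60² = 3600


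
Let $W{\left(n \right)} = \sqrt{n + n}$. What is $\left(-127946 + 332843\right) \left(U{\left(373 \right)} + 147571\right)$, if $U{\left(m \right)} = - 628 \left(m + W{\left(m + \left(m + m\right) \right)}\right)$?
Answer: $-17759037681 - 128675316 \sqrt{2238} \approx -2.3846 \cdot 10^{10}$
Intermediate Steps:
$W{\left(n \right)} = \sqrt{2} \sqrt{n}$ ($W{\left(n \right)} = \sqrt{2 n} = \sqrt{2} \sqrt{n}$)
$U{\left(m \right)} = - 628 m - 628 \sqrt{6} \sqrt{m}$ ($U{\left(m \right)} = - 628 \left(m + \sqrt{2} \sqrt{m + \left(m + m\right)}\right) = - 628 \left(m + \sqrt{2} \sqrt{m + 2 m}\right) = - 628 \left(m + \sqrt{2} \sqrt{3 m}\right) = - 628 \left(m + \sqrt{2} \sqrt{3} \sqrt{m}\right) = - 628 \left(m + \sqrt{6} \sqrt{m}\right) = - 628 m - 628 \sqrt{6} \sqrt{m}$)
$\left(-127946 + 332843\right) \left(U{\left(373 \right)} + 147571\right) = \left(-127946 + 332843\right) \left(\left(\left(-628\right) 373 - 628 \sqrt{6} \sqrt{373}\right) + 147571\right) = 204897 \left(\left(-234244 - 628 \sqrt{2238}\right) + 147571\right) = 204897 \left(-86673 - 628 \sqrt{2238}\right) = -17759037681 - 128675316 \sqrt{2238}$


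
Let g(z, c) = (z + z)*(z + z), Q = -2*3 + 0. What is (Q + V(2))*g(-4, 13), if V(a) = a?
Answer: -256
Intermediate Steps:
Q = -6 (Q = -6 + 0 = -6)
g(z, c) = 4*z² (g(z, c) = (2*z)*(2*z) = 4*z²)
(Q + V(2))*g(-4, 13) = (-6 + 2)*(4*(-4)²) = -16*16 = -4*64 = -256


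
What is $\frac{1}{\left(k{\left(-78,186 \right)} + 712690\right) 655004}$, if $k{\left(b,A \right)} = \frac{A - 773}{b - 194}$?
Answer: $\frac{68}{31743502573517} \approx 2.1422 \cdot 10^{-12}$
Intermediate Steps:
$k{\left(b,A \right)} = \frac{-773 + A}{-194 + b}$
$\frac{1}{\left(k{\left(-78,186 \right)} + 712690\right) 655004} = \frac{1}{\left(\frac{-773 + 186}{-194 - 78} + 712690\right) 655004} = \frac{1}{\frac{1}{-272} \left(-587\right) + 712690} \cdot \frac{1}{655004} = \frac{1}{\left(- \frac{1}{272}\right) \left(-587\right) + 712690} \cdot \frac{1}{655004} = \frac{1}{\frac{587}{272} + 712690} \cdot \frac{1}{655004} = \frac{1}{\frac{193852267}{272}} \cdot \frac{1}{655004} = \frac{272}{193852267} \cdot \frac{1}{655004} = \frac{68}{31743502573517}$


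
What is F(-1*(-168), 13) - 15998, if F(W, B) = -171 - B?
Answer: -16182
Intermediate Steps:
F(-1*(-168), 13) - 15998 = (-171 - 1*13) - 15998 = (-171 - 13) - 15998 = -184 - 15998 = -16182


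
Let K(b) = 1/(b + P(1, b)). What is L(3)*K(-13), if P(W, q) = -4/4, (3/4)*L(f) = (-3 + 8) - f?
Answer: -4/21 ≈ -0.19048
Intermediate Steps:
L(f) = 20/3 - 4*f/3 (L(f) = 4*((-3 + 8) - f)/3 = 4*(5 - f)/3 = 20/3 - 4*f/3)
P(W, q) = -1 (P(W, q) = -4*1/4 = -1)
K(b) = 1/(-1 + b) (K(b) = 1/(b - 1) = 1/(-1 + b))
L(3)*K(-13) = (20/3 - 4/3*3)/(-1 - 13) = (20/3 - 4)/(-14) = (8/3)*(-1/14) = -4/21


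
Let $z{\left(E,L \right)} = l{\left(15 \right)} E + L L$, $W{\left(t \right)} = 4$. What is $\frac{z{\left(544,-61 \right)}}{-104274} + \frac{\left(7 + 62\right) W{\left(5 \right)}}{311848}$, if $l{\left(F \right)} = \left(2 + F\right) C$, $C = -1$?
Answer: $\frac{109522720}{2032352397} \approx 0.05389$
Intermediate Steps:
$l{\left(F \right)} = -2 - F$ ($l{\left(F \right)} = \left(2 + F\right) \left(-1\right) = -2 - F$)
$z{\left(E,L \right)} = L^{2} - 17 E$ ($z{\left(E,L \right)} = \left(-2 - 15\right) E + L L = \left(-2 - 15\right) E + L^{2} = - 17 E + L^{2} = L^{2} - 17 E$)
$\frac{z{\left(544,-61 \right)}}{-104274} + \frac{\left(7 + 62\right) W{\left(5 \right)}}{311848} = \frac{\left(-61\right)^{2} - 9248}{-104274} + \frac{\left(7 + 62\right) 4}{311848} = \left(3721 - 9248\right) \left(- \frac{1}{104274}\right) + 69 \cdot 4 \cdot \frac{1}{311848} = \left(-5527\right) \left(- \frac{1}{104274}\right) + 276 \cdot \frac{1}{311848} = \frac{5527}{104274} + \frac{69}{77962} = \frac{109522720}{2032352397}$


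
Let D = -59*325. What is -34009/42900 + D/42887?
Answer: -175473191/141527100 ≈ -1.2399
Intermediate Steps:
D = -19175
-34009/42900 + D/42887 = -34009/42900 - 19175/42887 = -34009*1/42900 - 19175*1/42887 = -34009/42900 - 1475/3299 = -175473191/141527100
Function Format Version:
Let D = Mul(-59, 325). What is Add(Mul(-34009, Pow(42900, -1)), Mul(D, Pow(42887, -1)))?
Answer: Rational(-175473191, 141527100) ≈ -1.2399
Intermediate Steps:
D = -19175
Add(Mul(-34009, Pow(42900, -1)), Mul(D, Pow(42887, -1))) = Add(Mul(-34009, Pow(42900, -1)), Mul(-19175, Pow(42887, -1))) = Add(Mul(-34009, Rational(1, 42900)), Mul(-19175, Rational(1, 42887))) = Add(Rational(-34009, 42900), Rational(-1475, 3299)) = Rational(-175473191, 141527100)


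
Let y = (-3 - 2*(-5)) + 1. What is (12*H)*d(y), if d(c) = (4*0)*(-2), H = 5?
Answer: 0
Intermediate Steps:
y = 8 (y = (-3 + 10) + 1 = 7 + 1 = 8)
d(c) = 0 (d(c) = 0*(-2) = 0)
(12*H)*d(y) = (12*5)*0 = 60*0 = 0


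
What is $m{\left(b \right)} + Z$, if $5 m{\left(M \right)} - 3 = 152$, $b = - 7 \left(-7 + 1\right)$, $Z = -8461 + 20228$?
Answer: $11798$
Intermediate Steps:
$Z = 11767$
$b = 42$ ($b = \left(-7\right) \left(-6\right) = 42$)
$m{\left(M \right)} = 31$ ($m{\left(M \right)} = \frac{3}{5} + \frac{1}{5} \cdot 152 = \frac{3}{5} + \frac{152}{5} = 31$)
$m{\left(b \right)} + Z = 31 + 11767 = 11798$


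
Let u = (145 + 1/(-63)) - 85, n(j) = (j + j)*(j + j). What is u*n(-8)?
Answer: 967424/63 ≈ 15356.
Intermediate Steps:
n(j) = 4*j**2 (n(j) = (2*j)*(2*j) = 4*j**2)
u = 3779/63 (u = (145 - 1/63) - 85 = 9134/63 - 85 = 3779/63 ≈ 59.984)
u*n(-8) = 3779*(4*(-8)**2)/63 = 3779*(4*64)/63 = (3779/63)*256 = 967424/63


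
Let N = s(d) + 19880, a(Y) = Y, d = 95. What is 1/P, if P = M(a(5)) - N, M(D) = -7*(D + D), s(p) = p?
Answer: -1/20045 ≈ -4.9888e-5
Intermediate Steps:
M(D) = -14*D
N = 19975 (N = 95 + 19880 = 19975)
P = -20045 (P = -14*5 - 1*19975 = -70 - 19975 = -20045)
1/P = 1/(-20045) = -1/20045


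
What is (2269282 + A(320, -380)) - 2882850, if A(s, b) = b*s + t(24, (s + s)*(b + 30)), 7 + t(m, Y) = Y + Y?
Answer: -1183175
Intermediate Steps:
t(m, Y) = -7 + 2*Y (t(m, Y) = -7 + (Y + Y) = -7 + 2*Y)
A(s, b) = -7 + b*s + 4*s*(30 + b) (A(s, b) = b*s + (-7 + 2*((s + s)*(b + 30))) = b*s + (-7 + 2*((2*s)*(30 + b))) = b*s + (-7 + 2*(2*s*(30 + b))) = b*s + (-7 + 4*s*(30 + b)) = -7 + b*s + 4*s*(30 + b))
(2269282 + A(320, -380)) - 2882850 = (2269282 + (-7 + 120*320 + 5*(-380)*320)) - 2882850 = (2269282 + (-7 + 38400 - 608000)) - 2882850 = (2269282 - 569607) - 2882850 = 1699675 - 2882850 = -1183175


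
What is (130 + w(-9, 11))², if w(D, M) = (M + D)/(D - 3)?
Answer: 606841/36 ≈ 16857.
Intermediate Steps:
w(D, M) = (D + M)/(-3 + D)
(130 + w(-9, 11))² = (130 + (-9 + 11)/(-3 - 9))² = (130 + 2/(-12))² = (130 - 1/12*2)² = (130 - ⅙)² = (779/6)² = 606841/36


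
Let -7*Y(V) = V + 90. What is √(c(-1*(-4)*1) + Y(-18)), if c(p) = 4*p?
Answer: 2*√70/7 ≈ 2.3905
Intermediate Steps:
Y(V) = -90/7 - V/7 (Y(V) = -(V + 90)/7 = -(90 + V)/7 = -90/7 - V/7)
√(c(-1*(-4)*1) + Y(-18)) = √(4*(-1*(-4)*1) + (-90/7 - ⅐*(-18))) = √(4*(4*1) + (-90/7 + 18/7)) = √(4*4 - 72/7) = √(16 - 72/7) = √(40/7) = 2*√70/7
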